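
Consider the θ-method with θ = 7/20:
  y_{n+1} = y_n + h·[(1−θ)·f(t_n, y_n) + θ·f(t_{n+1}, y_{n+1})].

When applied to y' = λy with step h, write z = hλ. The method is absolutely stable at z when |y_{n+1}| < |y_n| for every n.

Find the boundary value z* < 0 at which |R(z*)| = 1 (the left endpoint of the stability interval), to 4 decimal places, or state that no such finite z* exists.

With y'=λy (z=hλ):
  y_{n+1} = y_n + z·[13/20·y_n + 7/20·y_{n+1}] ⇒ (1 − 7/20z)y_{n+1} = (1 + 13/20z)y_n
  R(z) = (1 + 13/20z)/(1 − 7/20z).

Find x<0 with |R(x)|<1.
x=-1.38: |R|=0.0695
R=−1: 1+13/20x = −1+7/20x ⇒ -3/10x=2 ⇒ x=2/(-3/10)=-6.6667
Confirm numerically:
  x=-5.995: |R|=0.93496 <1
  x=-4.820: |R|=0.79382 <1
  x=-2.979: |R|=0.45840 <1
  x=-7.064: |R|=1.03433 >1
  x=-7.027: |R|=1.03125 >1
  x=-6.977: |R|=1.02705 >1
So |R|<1 on (-6.6667, 0).

left endpoint -6.6667.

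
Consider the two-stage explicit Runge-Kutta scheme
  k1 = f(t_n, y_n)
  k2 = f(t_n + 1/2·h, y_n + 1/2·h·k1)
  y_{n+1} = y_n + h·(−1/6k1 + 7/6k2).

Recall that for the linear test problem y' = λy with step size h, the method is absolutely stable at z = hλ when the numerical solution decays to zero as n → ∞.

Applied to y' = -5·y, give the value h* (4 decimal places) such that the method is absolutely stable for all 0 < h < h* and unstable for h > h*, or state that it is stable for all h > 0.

(-1.7143,0); λ=-5 ⇒ h* = (12/7)/5 = 0.3429.

With y'=λy (z=hλ):
  k1=λy_n ⇒ h·k1=z·y_n;  k2=λ(1+1/2z)y_n ⇒ h·k2=z(1+1/2z)y_n
  y_{n+1}/y_n = 1 − 1/6z + 7/6z(1+1/2z) = 1 + z + 7/12z²
  ⇒ R(z) = 1 + z + 7/12z².

Solve |R(x)|<1 on ℝ⁻.
x=-1.35: |R|=0.7131
R=1: x+7/12x²=0 ⇒ x=−12/7=-1.7143; min R=1−1/(4·7/12)=0.5714>−1
Confirm numerically:
  x=-1.609: |R|=0.90118 <1
  x=-1.281: |R|=0.67623 <1
  x=-1.217: |R|=0.64697 <1
  x=-1.990: |R|=1.32006 >1
  x=-1.758: |R|=1.04483 >1
So |R|<1 on (-1.7143, 0).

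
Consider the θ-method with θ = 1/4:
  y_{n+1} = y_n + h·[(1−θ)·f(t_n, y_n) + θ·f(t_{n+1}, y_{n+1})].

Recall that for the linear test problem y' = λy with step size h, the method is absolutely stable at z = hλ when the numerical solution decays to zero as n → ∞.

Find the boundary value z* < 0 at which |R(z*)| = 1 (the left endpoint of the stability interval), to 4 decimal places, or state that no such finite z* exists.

left endpoint -4.0000.

Set f=λy, z=hλ:
  y_{n+1} = y_n + z·[3/4·y_n + 1/4·y_{n+1}] ⇒ (1 − 1/4z)y_{n+1} = (1 + 3/4z)y_n
  so R(z) = (1 + 3/4z)/(1 − 1/4z).

Boundary: |R(x)|=1, x<0.
x=-1.62: |R|=0.1530
R=−1: 1+3/4x = −1+1/4x ⇒ -1/2x=2 ⇒ x=2/(-1/2)=-4.0000
Confirm numerically:
  x=-3.711: |R|=0.92504 <1
  x=-3.398: |R|=0.83725 <1
  x=-1.761: |R|=0.22270 <1
  x=-4.580: |R|=1.13520 >1
  x=-4.396: |R|=1.09433 >1
  x=-4.233: |R|=1.05660 >1
So |R|<1 on (-4.0000, 0).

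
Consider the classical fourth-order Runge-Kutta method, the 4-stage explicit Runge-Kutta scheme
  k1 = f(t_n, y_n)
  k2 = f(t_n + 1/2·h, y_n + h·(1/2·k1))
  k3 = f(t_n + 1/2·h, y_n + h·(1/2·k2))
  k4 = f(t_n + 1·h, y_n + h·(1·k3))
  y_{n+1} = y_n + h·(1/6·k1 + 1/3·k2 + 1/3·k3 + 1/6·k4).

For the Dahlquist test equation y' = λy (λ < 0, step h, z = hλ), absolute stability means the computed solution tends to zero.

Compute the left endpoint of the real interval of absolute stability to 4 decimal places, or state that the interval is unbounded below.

z* = -2.7853.

With y'=λy (z=hλ):
  order 4, 4-stage ⇒ R(z)=1+z+z^2/2+z^3/6+z^4/24
  (e.g. R(-0.87)=0.42257, |R|=0.42257)

Find x<0 with |R(x)|<1.
x=-0.87: |R|=0.4226
|R(-2.03)|=0.3438 |R(-1.32)|=0.2944 |R(-1.29)|=0.2997
Bisect:
  x_lo=-3.4929 |R|=2.7068  x_hi=-0.1701 |R|=0.8436
  mid=-1.83148 |R|=0.29060 →hi
  mid=-2.66218 |R|=0.82971 →hi
  mid=-3.07753 |R|=1.53773 →lo
  mid=-2.86986 |R|=1.13516 →lo
  mid=-2.76602 |R|=0.97133 →hi
  mid=-2.81794 |R|=1.05034 →lo
  mid=-2.79198 |R|=1.01013 →lo
  mid=-2.77900 |R|=0.99055 →hi
  mid=-2.78549 |R|=1.00029 →lo
  ...
  [-2.78549,-2.78529] ⇒ x*=-2.7853
Stable set (-2.7853, 0).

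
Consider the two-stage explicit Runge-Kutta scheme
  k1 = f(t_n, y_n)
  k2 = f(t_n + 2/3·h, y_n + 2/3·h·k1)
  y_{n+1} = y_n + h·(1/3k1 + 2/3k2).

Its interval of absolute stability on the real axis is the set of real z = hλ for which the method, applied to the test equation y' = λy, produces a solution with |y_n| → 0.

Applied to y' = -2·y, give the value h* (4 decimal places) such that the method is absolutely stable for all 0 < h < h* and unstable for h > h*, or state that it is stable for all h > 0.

(-2.2500,0); λ=-2 ⇒ h* = (9/4)/2 = 1.1250.

Test eqn y'=λy, z=hλ:
  k1=λy_n ⇒ h·k1=z·y_n;  k2=λ(1+2/3z)y_n ⇒ h·k2=z(1+2/3z)y_n
  y_{n+1}/y_n = 1 + 1/3z + 2/3z(1+2/3z) = 1 + z + 4/9z²
  so R(z) = 1 + z + 4/9z².

Solve |R(x)|<1 on ℝ⁻.
x=-1.75: |R|=0.6111
R=1: x+4/9x²=0 ⇒ x=−9/4=-2.2500; min R=1−1/(4·4/9)=0.4375>−1
Confirm numerically:
  x=-1.763: |R|=0.61841 <1
  x=-1.738: |R|=0.60451 <1
  x=-1.722: |R|=0.59590 <1
  x=-1.570: |R|=0.52551 <1
  x=-2.807: |R|=1.69489 >1
  x=-2.767: |R|=1.63580 >1
  x=-2.455: |R|=1.22368 >1
Stable set (-2.2500, 0).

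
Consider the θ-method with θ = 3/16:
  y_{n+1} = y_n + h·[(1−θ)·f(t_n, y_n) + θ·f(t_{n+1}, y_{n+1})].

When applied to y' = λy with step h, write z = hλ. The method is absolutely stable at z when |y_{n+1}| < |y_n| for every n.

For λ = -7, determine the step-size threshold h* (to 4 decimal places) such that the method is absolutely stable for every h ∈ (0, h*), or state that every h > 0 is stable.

(-3.2000,0); λ=-7 ⇒ h* = (16/5)/7 = 0.4571.

Test eqn y'=λy, z=hλ:
  y_{n+1} = y_n + z·[13/16·y_n + 3/16·y_{n+1}] ⇒ (1 − 3/16z)y_{n+1} = (1 + 13/16z)y_n
  R(z) = (1 + 13/16z)/(1 − 3/16z).

Need |R(x)|<1, x<0.
x=-1.76: |R|=0.3233
R=−1: 1+13/16x = −1+3/16x ⇒ -5/8x=2 ⇒ x=2/(-5/8)=-3.2000
Confirm numerically:
  x=-2.396: |R|=0.65327 <1
  x=-1.825: |R|=0.35972 <1
  x=-1.775: |R|=0.33177 <1
  x=-1.715: |R|=0.29771 <1
  x=-3.578: |R|=1.14139 >1
  x=-3.408: |R|=1.07932 >1
  x=-3.373: |R|=1.06624 >1
Interval (-3.2000, 0).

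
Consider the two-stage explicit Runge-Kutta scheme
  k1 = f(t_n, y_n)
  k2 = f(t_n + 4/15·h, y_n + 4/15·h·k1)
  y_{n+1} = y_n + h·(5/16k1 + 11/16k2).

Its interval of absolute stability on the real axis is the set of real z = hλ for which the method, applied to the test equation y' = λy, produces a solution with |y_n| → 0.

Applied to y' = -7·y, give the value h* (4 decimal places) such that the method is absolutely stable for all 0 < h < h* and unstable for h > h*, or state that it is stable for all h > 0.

(-5.4545,0); λ=-7 ⇒ h* = (60/11)/7 = 0.7792.

On y'=λy, z=hλ:
  k1=λy_n ⇒ h·k1=z·y_n;  k2=λ(1+4/15z)y_n ⇒ h·k2=z(1+4/15z)y_n
  y_{n+1}/y_n = 1 + 5/16z + 11/16z(1+4/15z) = 1 + z + 11/60z²
  so R(z) = 1 + z + 11/60z².

Need |R(x)|<1, x<0.
x=-0.58: |R|=0.4817
R=1: x+11/60x²=0 ⇒ x=−60/11=-5.4545; min R=1−1/(4·11/60)=-0.3636>−1
Confirm numerically:
  x=-5.162: |R|=0.72314 <1
  x=-3.980: |R|=0.07593 <1
  x=-2.740: |R|=0.36361 <1
  x=-5.954: |R|=1.54519 >1
  x=-5.845: |R|=1.41840 >1
  x=-5.690: |R|=1.24562 >1
Interval (-5.4545, 0).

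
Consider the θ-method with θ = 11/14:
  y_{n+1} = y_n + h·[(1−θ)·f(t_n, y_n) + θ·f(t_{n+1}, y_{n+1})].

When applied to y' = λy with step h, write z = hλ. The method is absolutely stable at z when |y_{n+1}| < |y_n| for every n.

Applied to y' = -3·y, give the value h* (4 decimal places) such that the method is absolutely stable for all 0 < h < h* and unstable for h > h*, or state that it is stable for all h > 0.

Set f=λy, z=hλ:
  y_{n+1} = y_n + z·[3/14·y_n + 11/14·y_{n+1}] ⇒ (1 − 11/14z)y_{n+1} = (1 + 3/14z)y_n
  Hence R(z) = (1 + 3/14z)/(1 − 11/14z).

Find x<0 with |R(x)|<1.
x=-0.57: |R|=0.6063
x=-2: |R|=0.2222
x=-10: |R|=0.1290
x=-100: |R|=0.2567
θ=11/14≥1/2 ⇒ |1+3/14x|<|1−11/14x| ∀x<0 ⇒ interval (−∞,0).

(−∞, 0) — no finite endpoint. Any h>0 works for λ=-3.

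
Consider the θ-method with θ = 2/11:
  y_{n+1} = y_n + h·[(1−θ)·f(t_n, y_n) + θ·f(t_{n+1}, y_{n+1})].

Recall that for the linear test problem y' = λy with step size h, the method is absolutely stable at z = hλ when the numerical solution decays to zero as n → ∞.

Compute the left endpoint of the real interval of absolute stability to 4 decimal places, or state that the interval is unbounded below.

Set f=λy, z=hλ:
  y_{n+1} = y_n + z·[9/11·y_n + 2/11·y_{n+1}] ⇒ (1 − 2/11z)y_{n+1} = (1 + 9/11z)y_n
  so R(z) = (1 + 9/11z)/(1 − 2/11z).

Find x<0 with |R(x)|<1.
x=-1.58: |R|=0.2274
R=−1: 1+9/11x = −1+2/11x ⇒ -7/11x=2 ⇒ x=2/(-7/11)=-3.1429
Confirm numerically:
  x=-3.066: |R|=0.96860 <1
  x=-3.000: |R|=0.94118 <1
  x=-2.799: |R|=0.85498 <1
  x=-1.461: |R|=0.15436 <1
  x=-3.472: |R|=1.12840 >1
  x=-3.303: |R|=1.06367 >1
Stable set (-3.1429, 0).

left endpoint -3.1429.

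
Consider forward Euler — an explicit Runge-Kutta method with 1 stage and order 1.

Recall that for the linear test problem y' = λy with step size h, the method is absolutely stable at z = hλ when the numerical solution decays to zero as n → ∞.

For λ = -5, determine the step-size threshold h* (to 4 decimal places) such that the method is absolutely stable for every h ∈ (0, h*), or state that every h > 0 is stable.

Test eqn y'=λy, z=hλ:
  order 1, 1-stage ⇒ R(z)=1+z
  (e.g. R(-0.67)=0.33000, |R|=0.33000)

Boundary: |R(x)|=1, x<0.
x=-0.67: |R|=0.3300
|R(-1.67)|=0.6700 |R(-1.34)|=0.3400 |R(-0.51)|=0.4900
Bisect:
  x_lo=-2.5256 |R|=1.5256  x_hi=-0.2426 |R|=0.7574
  mid=-1.38408 |R|=0.38408 →hi
  mid=-1.95482 |R|=0.95482 →hi
  mid=-2.24019 |R|=1.24019 →lo
  mid=-2.09751 |R|=1.09751 →lo
  mid=-2.02616 |R|=1.02616 →lo
  mid=-1.99049 |R|=0.99049 →hi
  mid=-2.00833 |R|=1.00833 →lo
  mid=-1.99941 |R|=0.99941 →hi
  ...
  [-2.00011,-1.99997] ⇒ x*=-2.0000
Interval (-2.0000, 0).

(-2.0000,0); λ=-5 ⇒ h* = 0.4000.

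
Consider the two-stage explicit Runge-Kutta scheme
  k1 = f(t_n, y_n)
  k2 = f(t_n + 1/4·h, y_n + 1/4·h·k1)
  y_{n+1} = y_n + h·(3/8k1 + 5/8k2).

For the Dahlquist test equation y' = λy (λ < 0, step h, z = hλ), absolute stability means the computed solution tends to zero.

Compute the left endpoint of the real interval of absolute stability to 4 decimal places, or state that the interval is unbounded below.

With y'=λy (z=hλ):
  k1=λy_n ⇒ h·k1=z·y_n;  k2=λ(1+1/4z)y_n ⇒ h·k2=z(1+1/4z)y_n
  y_{n+1}/y_n = 1 + 3/8z + 5/8z(1+1/4z) = 1 + z + 5/32z²
  ⇒ R(z) = 1 + z + 5/32z².

Boundary: |R(x)|=1, x<0.
x=-1.59: |R|=0.1950
R=1: x+5/32x²=0 ⇒ x=−32/5=-6.4000; min R=1−1/(4·5/32)=-0.6000>−1
Confirm numerically:
  x=-6.339: |R|=0.93958 <1
  x=-6.297: |R|=0.89866 <1
  x=-4.123: |R|=0.46689 <1
  x=-2.686: |R|=0.55872 <1
  x=-6.662: |R|=1.27273 >1
  x=-6.482: |R|=1.08305 >1
  x=-6.469: |R|=1.06974 >1
So |R|<1 on (-6.4000, 0).

left endpoint -6.4000.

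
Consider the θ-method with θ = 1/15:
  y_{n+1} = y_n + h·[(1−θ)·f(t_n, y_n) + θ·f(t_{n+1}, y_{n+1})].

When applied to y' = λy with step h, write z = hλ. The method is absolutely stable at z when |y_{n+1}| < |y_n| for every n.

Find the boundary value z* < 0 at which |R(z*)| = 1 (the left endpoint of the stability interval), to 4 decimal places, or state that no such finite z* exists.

On y'=λy, z=hλ:
  y_{n+1} = y_n + z·[14/15·y_n + 1/15·y_{n+1}] ⇒ (1 − 1/15z)y_{n+1} = (1 + 14/15z)y_n
  ⇒ R(z) = (1 + 14/15z)/(1 − 1/15z).

Need |R(x)|<1, x<0.
x=-0.96: |R|=0.0977
R=−1: 1+14/15x = −1+1/15x ⇒ -13/15x=2 ⇒ x=2/(-13/15)=-2.3077
Confirm numerically:
  x=-1.688: |R|=0.51726 <1
  x=-1.250: |R|=0.15385 <1
  x=-0.965: |R|=0.09333 <1
  x=-2.764: |R|=1.33393 >1
  x=-2.722: |R|=1.30392 >1
  x=-2.547: |R|=1.17730 >1
Interval (-2.3077, 0).

left endpoint -2.3077.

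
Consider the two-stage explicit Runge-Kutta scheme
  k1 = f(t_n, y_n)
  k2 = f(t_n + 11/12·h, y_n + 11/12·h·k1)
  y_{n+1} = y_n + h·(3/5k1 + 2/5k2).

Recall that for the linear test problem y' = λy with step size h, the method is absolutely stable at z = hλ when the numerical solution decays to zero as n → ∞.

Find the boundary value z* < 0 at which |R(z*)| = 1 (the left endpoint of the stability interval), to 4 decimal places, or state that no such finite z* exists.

z* = -2.7273.

With y'=λy (z=hλ):
  k1=λy_n ⇒ h·k1=z·y_n;  k2=λ(1+11/12z)y_n ⇒ h·k2=z(1+11/12z)y_n
  y_{n+1}/y_n = 1 + 3/5z + 2/5z(1+11/12z) = 1 + z + 11/30z²
  Hence R(z) = 1 + z + 11/30z².

Boundary: |R(x)|=1, x<0.
x=-0.39: |R|=0.6658
R=1: x+11/30x²=0 ⇒ x=−30/11=-2.7273; min R=1−1/(4·11/30)=0.3182>−1
Confirm numerically:
  x=-2.628: |R|=0.90434 <1
  x=-2.458: |R|=0.75731 <1
  x=-2.185: |R|=0.56555 <1
  x=-1.661: |R|=0.35060 <1
  x=-3.302: |R|=1.69584 >1
  x=-2.908: |R|=1.19270 >1
  x=-2.903: |R|=1.18705 >1
Interval (-2.7273, 0).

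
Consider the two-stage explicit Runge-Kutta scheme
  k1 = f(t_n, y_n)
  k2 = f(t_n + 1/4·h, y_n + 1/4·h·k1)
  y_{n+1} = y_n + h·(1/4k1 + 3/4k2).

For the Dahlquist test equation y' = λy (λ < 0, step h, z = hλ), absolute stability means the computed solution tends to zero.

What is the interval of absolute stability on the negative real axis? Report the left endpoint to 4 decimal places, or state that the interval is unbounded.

Set f=λy, z=hλ:
  k1=λy_n ⇒ h·k1=z·y_n;  k2=λ(1+1/4z)y_n ⇒ h·k2=z(1+1/4z)y_n
  y_{n+1}/y_n = 1 + 1/4z + 3/4z(1+1/4z) = 1 + z + 3/16z²
  so R(z) = 1 + z + 3/16z².

Find x<0 with |R(x)|<1.
x=-0.38: |R|=0.6471
R=1: x+3/16x²=0 ⇒ x=−16/3=-5.3333; min R=1−1/(4·3/16)=-0.3333>−1
Confirm numerically:
  x=-4.893: |R|=0.59602 <1
  x=-4.025: |R|=0.01262 <1
  x=-3.525: |R|=0.19520 <1
  x=-2.681: |R|=0.33329 <1
  x=-5.826: |R|=1.53818 >1
  x=-5.519: |R|=1.19213 >1
So |R|<1 on (-5.3333, 0).

(-5.3333, 0).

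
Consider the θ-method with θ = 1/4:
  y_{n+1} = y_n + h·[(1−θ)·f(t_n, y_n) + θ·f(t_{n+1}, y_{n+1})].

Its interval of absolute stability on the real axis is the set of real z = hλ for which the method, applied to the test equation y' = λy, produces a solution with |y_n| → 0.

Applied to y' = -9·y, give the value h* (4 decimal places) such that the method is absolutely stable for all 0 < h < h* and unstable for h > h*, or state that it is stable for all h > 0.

On y'=λy, z=hλ:
  y_{n+1} = y_n + z·[3/4·y_n + 1/4·y_{n+1}] ⇒ (1 − 1/4z)y_{n+1} = (1 + 3/4z)y_n
  Hence R(z) = (1 + 3/4z)/(1 − 1/4z).

Solve |R(x)|<1 on ℝ⁻.
x=-1.68: |R|=0.1831
R=−1: 1+3/4x = −1+1/4x ⇒ -1/2x=2 ⇒ x=2/(-1/2)=-4.0000
Confirm numerically:
  x=-2.459: |R|=0.52284 <1
  x=-2.139: |R|=0.39371 <1
  x=-2.071: |R|=0.36452 <1
  x=-4.412: |R|=1.09796 >1
  x=-4.256: |R|=1.06202 >1
  x=-4.232: |R|=1.05637 >1
Stable set (-4.0000, 0).

(-4.0000,0); λ=-9 ⇒ h* = (4)/9 = 0.4444.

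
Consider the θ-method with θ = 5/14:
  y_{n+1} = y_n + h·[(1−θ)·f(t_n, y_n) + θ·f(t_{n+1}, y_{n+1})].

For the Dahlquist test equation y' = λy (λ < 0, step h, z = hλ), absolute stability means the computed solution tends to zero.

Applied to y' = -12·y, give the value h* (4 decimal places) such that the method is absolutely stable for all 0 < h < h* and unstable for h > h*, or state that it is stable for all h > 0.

Test eqn y'=λy, z=hλ:
  y_{n+1} = y_n + z·[9/14·y_n + 5/14·y_{n+1}] ⇒ (1 − 5/14z)y_{n+1} = (1 + 9/14z)y_n
  so R(z) = (1 + 9/14z)/(1 − 5/14z).

Solve |R(x)|<1 on ℝ⁻.
x=-0.92: |R|=0.3075
R=−1: 1+9/14x = −1+5/14x ⇒ -2/7x=2 ⇒ x=2/(-2/7)=-7.0000
Confirm numerically:
  x=-6.679: |R|=0.97291 <1
  x=-5.824: |R|=0.89091 <1
  x=-3.208: |R|=0.49507 <1
  x=-2.994: |R|=0.44688 <1
  x=-7.596: |R|=1.04586 >1
  x=-7.411: |R|=1.03220 >1
  x=-7.250: |R|=1.01990 >1
So |R|<1 on (-7.0000, 0).

(-7.0000,0); λ=-12 ⇒ h* = (7)/12 = 0.5833.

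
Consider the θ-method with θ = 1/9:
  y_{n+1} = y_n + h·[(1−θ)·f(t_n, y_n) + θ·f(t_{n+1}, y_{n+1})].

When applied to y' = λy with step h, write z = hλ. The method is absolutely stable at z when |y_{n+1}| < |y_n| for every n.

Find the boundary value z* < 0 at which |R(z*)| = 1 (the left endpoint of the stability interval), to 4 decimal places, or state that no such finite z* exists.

z* = -2.5714.

Set f=λy, z=hλ:
  y_{n+1} = y_n + z·[8/9·y_n + 1/9·y_{n+1}] ⇒ (1 − 1/9z)y_{n+1} = (1 + 8/9z)y_n
  ⇒ R(z) = (1 + 8/9z)/(1 − 1/9z).

Need |R(x)|<1, x<0.
x=-0.73: |R|=0.3248
R=−1: 1+8/9x = −1+1/9x ⇒ -7/9x=2 ⇒ x=2/(-7/9)=-2.5714
Confirm numerically:
  x=-2.519: |R|=0.96814 <1
  x=-2.266: |R|=0.81023 <1
  x=-1.790: |R|=0.49305 <1
  x=-3.074: |R|=1.29137 >1
  x=-2.925: |R|=1.20755 >1
  x=-2.838: |R|=1.15763 >1
Stable set (-2.5714, 0).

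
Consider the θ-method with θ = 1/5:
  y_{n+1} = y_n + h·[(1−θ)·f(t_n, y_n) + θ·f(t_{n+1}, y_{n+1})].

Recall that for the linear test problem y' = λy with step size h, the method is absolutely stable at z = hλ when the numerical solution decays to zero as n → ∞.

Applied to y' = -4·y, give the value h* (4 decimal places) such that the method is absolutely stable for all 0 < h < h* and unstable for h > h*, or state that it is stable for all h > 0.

(-3.3333,0); λ=-4 ⇒ h* = (10/3)/4 = 0.8333.

Set f=λy, z=hλ:
  y_{n+1} = y_n + z·[4/5·y_n + 1/5·y_{n+1}] ⇒ (1 − 1/5z)y_{n+1} = (1 + 4/5z)y_n
  Hence R(z) = (1 + 4/5z)/(1 − 1/5z).

Need |R(x)|<1, x<0.
x=-0.61: |R|=0.4563
R=−1: 1+4/5x = −1+1/5x ⇒ -3/5x=2 ⇒ x=2/(-3/5)=-3.3333
Confirm numerically:
  x=-3.084: |R|=0.90747 <1
  x=-2.165: |R|=0.51082 <1
  x=-1.862: |R|=0.35675 <1
  x=-3.684: |R|=1.12114 >1
  x=-3.683: |R|=1.12081 >1
  x=-3.461: |R|=1.04527 >1
So |R|<1 on (-3.3333, 0).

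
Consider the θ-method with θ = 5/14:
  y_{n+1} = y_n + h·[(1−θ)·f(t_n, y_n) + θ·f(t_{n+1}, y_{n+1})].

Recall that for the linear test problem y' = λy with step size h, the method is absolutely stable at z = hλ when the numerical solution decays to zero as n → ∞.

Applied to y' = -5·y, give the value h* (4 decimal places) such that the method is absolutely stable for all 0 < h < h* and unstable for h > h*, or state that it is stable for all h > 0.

On y'=λy, z=hλ:
  y_{n+1} = y_n + z·[9/14·y_n + 5/14·y_{n+1}] ⇒ (1 − 5/14z)y_{n+1} = (1 + 9/14z)y_n
  ⇒ R(z) = (1 + 9/14z)/(1 − 5/14z).

Find x<0 with |R(x)|<1.
x=-0.77: |R|=0.3961
R=−1: 1+9/14x = −1+5/14x ⇒ -2/7x=2 ⇒ x=2/(-2/7)=-7.0000
Confirm numerically:
  x=-6.161: |R|=0.92510 <1
  x=-5.629: |R|=0.86988 <1
  x=-5.142: |R|=0.81284 <1
  x=-7.134: |R|=1.01079 >1
  x=-7.043: |R|=1.00349 >1
So |R|<1 on (-7.0000, 0).

(-7.0000,0); λ=-5 ⇒ h* = (7)/5 = 1.4000.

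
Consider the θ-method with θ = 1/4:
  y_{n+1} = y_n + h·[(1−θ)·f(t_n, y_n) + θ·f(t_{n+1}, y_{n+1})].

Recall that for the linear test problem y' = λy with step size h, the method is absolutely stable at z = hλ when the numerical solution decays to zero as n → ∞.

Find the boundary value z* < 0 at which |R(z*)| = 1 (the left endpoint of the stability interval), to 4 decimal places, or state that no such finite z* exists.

Set f=λy, z=hλ:
  y_{n+1} = y_n + z·[3/4·y_n + 1/4·y_{n+1}] ⇒ (1 − 1/4z)y_{n+1} = (1 + 3/4z)y_n
  so R(z) = (1 + 3/4z)/(1 − 1/4z).

Need |R(x)|<1, x<0.
x=-1.75: |R|=0.2174
R=−1: 1+3/4x = −1+1/4x ⇒ -1/2x=2 ⇒ x=2/(-1/2)=-4.0000
Confirm numerically:
  x=-3.585: |R|=0.89057 <1
  x=-3.263: |R|=0.79705 <1
  x=-2.780: |R|=0.64012 <1
  x=-2.084: |R|=0.37015 <1
  x=-4.600: |R|=1.13953 >1
  x=-4.384: |R|=1.09160 >1
  x=-4.202: |R|=1.04926 >1
So |R|<1 on (-4.0000, 0).

left endpoint -4.0000.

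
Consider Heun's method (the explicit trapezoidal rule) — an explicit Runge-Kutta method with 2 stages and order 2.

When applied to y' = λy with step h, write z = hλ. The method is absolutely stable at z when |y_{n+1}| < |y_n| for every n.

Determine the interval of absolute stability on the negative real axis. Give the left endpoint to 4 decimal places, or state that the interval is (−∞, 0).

With y'=λy (z=hλ):
  order 2, 2-stage ⇒ R(z)=1+z+z^2/2
  (e.g. R(-0.74)=0.53380, |R|=0.53380)

Need |R(x)|<1, x<0.
x=-0.74: |R|=0.5338
|R(-1.79)|=0.8121 |R(-1.55)|=0.6513 |R(-1.2)|=0.5200
Bisect:
  x_lo=-2.5576 |R|=1.7131  x_hi=-0.1152 |R|=0.8914
  mid=-1.33641 |R|=0.55659 →hi
  mid=-1.94700 |R|=0.94841 →hi
  mid=-2.25230 |R|=1.28413 →lo
  mid=-2.09965 |R|=1.10462 →lo
  mid=-2.02333 |R|=1.02360 →lo
  mid=-1.98516 |R|=0.98527 →hi
  mid=-2.00425 |R|=1.00425 →lo
  mid=-1.99471 |R|=0.99472 →hi
  ...
  [-2.00007,-1.99992] ⇒ x*=-2.0000
Interval (-2.0000, 0).

(-2.0000, 0).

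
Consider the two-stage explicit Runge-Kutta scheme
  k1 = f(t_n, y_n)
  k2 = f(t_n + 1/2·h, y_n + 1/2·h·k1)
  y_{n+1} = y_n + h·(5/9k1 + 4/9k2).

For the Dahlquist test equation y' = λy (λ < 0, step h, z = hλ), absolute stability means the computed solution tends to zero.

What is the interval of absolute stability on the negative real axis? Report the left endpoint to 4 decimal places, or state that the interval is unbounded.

Set f=λy, z=hλ:
  k1=λy_n ⇒ h·k1=z·y_n;  k2=λ(1+1/2z)y_n ⇒ h·k2=z(1+1/2z)y_n
  y_{n+1}/y_n = 1 + 5/9z + 4/9z(1+1/2z) = 1 + z + 2/9z²
  ⇒ R(z) = 1 + z + 2/9z².

Solve |R(x)|<1 on ℝ⁻.
x=-1.52: |R|=0.0066
R=1: x+2/9x²=0 ⇒ x=−9/2=-4.5000; min R=1−1/(4·2/9)=-0.1250>−1
Confirm numerically:
  x=-3.709: |R|=0.34804 <1
  x=-2.966: |R|=0.01108 <1
  x=-2.375: |R|=0.12153 <1
  x=-1.902: |R|=0.09809 <1
  x=-5.075: |R|=1.64847 >1
  x=-4.853: |R|=1.38069 >1
  x=-4.540: |R|=1.04036 >1
Interval (-4.5000, 0).

(-4.5000, 0).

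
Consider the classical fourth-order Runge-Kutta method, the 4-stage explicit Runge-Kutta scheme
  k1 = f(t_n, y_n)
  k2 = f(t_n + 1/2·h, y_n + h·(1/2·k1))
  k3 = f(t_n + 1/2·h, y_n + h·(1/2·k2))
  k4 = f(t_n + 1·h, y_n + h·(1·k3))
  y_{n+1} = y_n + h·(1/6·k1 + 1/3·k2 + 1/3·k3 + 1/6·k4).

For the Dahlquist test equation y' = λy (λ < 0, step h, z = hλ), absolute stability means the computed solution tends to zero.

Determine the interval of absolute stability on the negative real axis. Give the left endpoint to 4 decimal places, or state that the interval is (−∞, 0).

On y'=λy, z=hλ:
  order 4, 4-stage ⇒ R(z)=1+z+z^2/2+z^3/6+z^4/24
  (e.g. R(-0.81)=0.44741, |R|=0.44741)

Find x<0 with |R(x)|<1.
x=-0.81: |R|=0.4474
|R(-2.32)|=0.4971 |R(-1.87)|=0.2981 |R(-0.86)|=0.4266
Bisect:
  x_lo=-3.2424 |R|=1.9381  x_hi=-0.2412 |R|=0.7857
  mid=-1.74178 |R|=0.27791 →hi
  mid=-2.49208 |R|=0.64074 →hi
  mid=-2.86723 |R|=1.13073 →lo
  mid=-2.67966 |R|=0.85207 →hi
  mid=-2.77345 |R|=0.98228 →hi
  mid=-2.82034 |R|=1.05414 →lo
  mid=-2.79689 |R|=1.01763 →lo
  ...
  [-2.78535,-2.78517] ⇒ x*=-2.7853
Stable set (-2.7853, 0).

(-2.7853, 0).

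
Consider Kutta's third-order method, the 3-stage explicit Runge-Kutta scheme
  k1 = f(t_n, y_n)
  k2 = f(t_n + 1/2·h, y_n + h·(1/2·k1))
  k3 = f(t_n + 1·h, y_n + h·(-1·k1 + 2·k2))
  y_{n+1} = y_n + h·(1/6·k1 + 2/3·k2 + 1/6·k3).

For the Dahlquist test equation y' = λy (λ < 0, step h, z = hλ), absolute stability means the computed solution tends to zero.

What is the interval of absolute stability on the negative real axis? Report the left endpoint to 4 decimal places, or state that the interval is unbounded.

With y'=λy (z=hλ):
  order 3, 3-stage ⇒ R(z)=1+z+z^2/2+z^3/6
  (e.g. R(-1.43)=0.10508, |R|=0.10508)

Need |R(x)|<1, x<0.
x=-1.43: |R|=0.1051
|R(-2.35)|=0.7517 |R(-0.97)|=0.3483 |R(-0.78)|=0.4451
Bisect:
  x_lo=-3.1787 |R|=2.4798  x_hi=-0.2173 |R|=0.8046
  mid=-1.69805 |R|=0.07238 →hi
  mid=-2.43840 |R|=0.88187 →hi
  mid=-2.80857 |R|=1.55691 →lo
  mid=-2.62349 |R|=1.19158 →lo
  mid=-2.53094 |R|=1.03017 →lo
  mid=-2.48467 |R|=0.95443 →hi
  mid=-2.50781 |R|=0.99190 →hi
  mid=-2.51937 |R|=1.01093 →lo
  ...
  [-2.51287,-2.51269] ⇒ x*=-2.5127
Stable set (-2.5127, 0).

(-2.5127, 0).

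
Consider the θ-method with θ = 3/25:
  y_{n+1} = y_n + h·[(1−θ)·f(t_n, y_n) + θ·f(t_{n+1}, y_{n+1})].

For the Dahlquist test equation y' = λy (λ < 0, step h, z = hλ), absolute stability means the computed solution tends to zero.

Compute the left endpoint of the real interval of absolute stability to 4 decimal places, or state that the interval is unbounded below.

Set f=λy, z=hλ:
  y_{n+1} = y_n + z·[22/25·y_n + 3/25·y_{n+1}] ⇒ (1 − 3/25z)y_{n+1} = (1 + 22/25z)y_n
  ⇒ R(z) = (1 + 22/25z)/(1 − 3/25z).

Boundary: |R(x)|=1, x<0.
x=-0.77: |R|=0.2951
R=−1: 1+22/25x = −1+3/25x ⇒ -19/25x=2 ⇒ x=2/(-19/25)=-2.6316
Confirm numerically:
  x=-2.547: |R|=0.95077 <1
  x=-2.210: |R|=0.74676 <1
  x=-1.440: |R|=0.22783 <1
  x=-1.209: |R|=0.05582 <1
  x=-3.124: |R|=1.27220 >1
  x=-2.969: |R|=1.18908 >1
So |R|<1 on (-2.6316, 0).

left endpoint -2.6316.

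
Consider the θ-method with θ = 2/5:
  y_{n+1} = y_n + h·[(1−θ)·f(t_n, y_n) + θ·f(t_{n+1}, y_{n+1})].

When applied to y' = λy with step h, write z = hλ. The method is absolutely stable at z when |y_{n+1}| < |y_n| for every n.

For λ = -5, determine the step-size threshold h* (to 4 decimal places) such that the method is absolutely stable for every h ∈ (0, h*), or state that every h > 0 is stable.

(-10.0000,0); λ=-5 ⇒ h* = (10)/5 = 2.0000.

Test eqn y'=λy, z=hλ:
  y_{n+1} = y_n + z·[3/5·y_n + 2/5·y_{n+1}] ⇒ (1 − 2/5z)y_{n+1} = (1 + 3/5z)y_n
  Hence R(z) = (1 + 3/5z)/(1 − 2/5z).

Solve |R(x)|<1 on ℝ⁻.
x=-0.3: |R|=0.7321
R=−1: 1+3/5x = −1+2/5x ⇒ -1/5x=2 ⇒ x=2/(-1/5)=-10.0000
Confirm numerically:
  x=-9.018: |R|=0.95737 <1
  x=-6.124: |R|=0.77528 <1
  x=-4.708: |R|=0.63291 <1
  x=-10.452: |R|=1.01745 >1
  x=-10.438: |R|=1.01693 >1
  x=-10.039: |R|=1.00156 >1
Stable set (-10.0000, 0).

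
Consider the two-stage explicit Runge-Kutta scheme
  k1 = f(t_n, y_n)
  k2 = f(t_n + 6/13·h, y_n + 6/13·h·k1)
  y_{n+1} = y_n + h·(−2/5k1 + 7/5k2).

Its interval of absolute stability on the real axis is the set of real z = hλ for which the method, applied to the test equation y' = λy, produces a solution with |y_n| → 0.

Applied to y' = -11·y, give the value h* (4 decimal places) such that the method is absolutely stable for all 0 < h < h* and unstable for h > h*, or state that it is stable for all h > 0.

Set f=λy, z=hλ:
  k1=λy_n ⇒ h·k1=z·y_n;  k2=λ(1+6/13z)y_n ⇒ h·k2=z(1+6/13z)y_n
  y_{n+1}/y_n = 1 − 2/5z + 7/5z(1+6/13z) = 1 + z + 42/65z²
  so R(z) = 1 + z + 42/65z².

Boundary: |R(x)|=1, x<0.
x=-0.98: |R|=0.6406
R=1: x+42/65x²=0 ⇒ x=−65/42=-1.5476; min R=1−1/(4·42/65)=0.6131>−1
Confirm numerically:
  x=-1.319: |R|=0.80515 <1
  x=-0.881: |R|=0.62052 <1
  x=-0.872: |R|=0.61933 <1
  x=-0.659: |R|=0.62161 <1
  x=-1.802: |R|=1.29619 >1
  x=-1.669: |R|=1.13090 >1
Interval (-1.5476, 0).

(-1.5476,0); λ=-11 ⇒ h* = (65/42)/11 = 0.1407.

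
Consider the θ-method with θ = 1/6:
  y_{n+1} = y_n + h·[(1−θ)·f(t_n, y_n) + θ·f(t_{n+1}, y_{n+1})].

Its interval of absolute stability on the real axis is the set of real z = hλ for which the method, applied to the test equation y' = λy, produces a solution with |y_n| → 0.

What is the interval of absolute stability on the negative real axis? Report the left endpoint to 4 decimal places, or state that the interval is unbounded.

(-3.0000, 0).

With y'=λy (z=hλ):
  y_{n+1} = y_n + z·[5/6·y_n + 1/6·y_{n+1}] ⇒ (1 − 1/6z)y_{n+1} = (1 + 5/6z)y_n
  R(z) = (1 + 5/6z)/(1 − 1/6z).

Find x<0 with |R(x)|<1.
x=-1.33: |R|=0.0887
R=−1: 1+5/6x = −1+1/6x ⇒ -2/3x=2 ⇒ x=2/(-2/3)=-3.0000
Confirm numerically:
  x=-1.925: |R|=0.45741 <1
  x=-1.911: |R|=0.44937 <1
  x=-1.645: |R|=0.29104 <1
  x=-1.634: |R|=0.28425 <1
  x=-3.560: |R|=1.23431 >1
  x=-3.222: |R|=1.09629 >1
  x=-3.107: |R|=1.04700 >1
Stable set (-3.0000, 0).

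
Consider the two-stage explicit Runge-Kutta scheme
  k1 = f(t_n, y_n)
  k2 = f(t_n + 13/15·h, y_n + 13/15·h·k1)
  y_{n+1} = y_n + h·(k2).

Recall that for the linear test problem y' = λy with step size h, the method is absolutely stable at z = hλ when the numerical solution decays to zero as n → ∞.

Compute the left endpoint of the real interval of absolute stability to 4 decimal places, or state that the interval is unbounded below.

z* = -1.1538.

Set f=λy, z=hλ:
  k1=λy_n ⇒ h·k1=z·y_n;  k2=λ(1+13/15z)y_n ⇒ h·k2=z(1+13/15z)y_n
  y_{n+1}/y_n = 1 + z(1+13/15z) = 1 + z + 13/15z²
  ⇒ R(z) = 1 + z + 13/15z².

Find x<0 with |R(x)|<1.
x=-0.86: |R|=0.7810
R=1: x+13/15x²=0 ⇒ x=−15/13=-1.1538; min R=1−1/(4·13/15)=0.7115>−1
Confirm numerically:
  x=-0.947: |R|=0.83023 <1
  x=-0.838: |R|=0.77061 <1
  x=-0.618: |R|=0.71300 <1
  x=-0.588: |R|=0.71164 <1
  x=-1.688: |R|=1.78143 >1
  x=-1.571: |R|=1.56797 >1
  x=-1.420: |R|=1.32755 >1
Stable set (-1.1538, 0).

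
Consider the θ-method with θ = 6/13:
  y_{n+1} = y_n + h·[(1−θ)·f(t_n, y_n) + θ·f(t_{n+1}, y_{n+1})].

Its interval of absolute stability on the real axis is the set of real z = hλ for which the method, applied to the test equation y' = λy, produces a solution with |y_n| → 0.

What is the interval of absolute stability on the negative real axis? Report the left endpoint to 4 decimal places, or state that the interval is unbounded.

On y'=λy, z=hλ:
  y_{n+1} = y_n + z·[7/13·y_n + 6/13·y_{n+1}] ⇒ (1 − 6/13z)y_{n+1} = (1 + 7/13z)y_n
  R(z) = (1 + 7/13z)/(1 − 6/13z).

Boundary: |R(x)|=1, x<0.
x=-0.72: |R|=0.4596
R=−1: 1+7/13x = −1+6/13x ⇒ -1/13x=2 ⇒ x=2/(-1/13)=-26.0000
Confirm numerically:
  x=-15.891: |R|=0.90670 <1
  x=-13.499: |R|=0.86700 <1
  x=-12.095: |R|=0.83750 <1
  x=-26.340: |R|=1.00199 >1
  x=-26.027: |R|=1.00016 >1
So |R|<1 on (-26.0000, 0).

(-26.0000, 0).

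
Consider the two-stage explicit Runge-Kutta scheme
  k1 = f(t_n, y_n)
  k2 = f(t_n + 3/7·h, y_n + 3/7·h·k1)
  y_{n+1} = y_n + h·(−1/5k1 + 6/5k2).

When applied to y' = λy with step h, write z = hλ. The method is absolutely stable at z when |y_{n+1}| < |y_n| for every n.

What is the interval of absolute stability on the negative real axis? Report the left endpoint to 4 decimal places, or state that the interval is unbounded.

With y'=λy (z=hλ):
  k1=λy_n ⇒ h·k1=z·y_n;  k2=λ(1+3/7z)y_n ⇒ h·k2=z(1+3/7z)y_n
  y_{n+1}/y_n = 1 − 1/5z + 6/5z(1+3/7z) = 1 + z + 18/35z²
  R(z) = 1 + z + 18/35z².

Need |R(x)|<1, x<0.
x=-0.66: |R|=0.5640
R=1: x+18/35x²=0 ⇒ x=−35/18=-1.9444; min R=1−1/(4·18/35)=0.5139>−1
Confirm numerically:
  x=-1.841: |R|=0.90206 <1
  x=-1.558: |R|=0.69036 <1
  x=-0.784: |R|=0.53211 <1
  x=-2.207: |R|=1.29801 >1
  x=-2.170: |R|=1.25172 >1
  x=-2.054: |R|=1.11573 >1
Interval (-1.9444, 0).

(-1.9444, 0).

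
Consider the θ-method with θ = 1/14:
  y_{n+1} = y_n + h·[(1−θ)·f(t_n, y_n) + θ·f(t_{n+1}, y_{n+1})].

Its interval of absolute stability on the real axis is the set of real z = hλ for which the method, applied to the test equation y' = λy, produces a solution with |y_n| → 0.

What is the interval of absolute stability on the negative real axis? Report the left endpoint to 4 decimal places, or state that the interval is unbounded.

Set f=λy, z=hλ:
  y_{n+1} = y_n + z·[13/14·y_n + 1/14·y_{n+1}] ⇒ (1 − 1/14z)y_{n+1} = (1 + 13/14z)y_n
  Hence R(z) = (1 + 13/14z)/(1 − 1/14z).

Need |R(x)|<1, x<0.
x=-1.45: |R|=0.3139
R=−1: 1+13/14x = −1+1/14x ⇒ -6/7x=2 ⇒ x=2/(-6/7)=-2.3333
Confirm numerically:
  x=-1.896: |R|=0.66985 <1
  x=-1.894: |R|=0.66830 <1
  x=-0.964: |R|=0.09810 <1
  x=-2.828: |R|=1.35275 >1
  x=-2.755: |R|=1.30200 >1
  x=-2.399: |R|=1.04805 >1
Stable set (-2.3333, 0).

z∈(-2.3333,0).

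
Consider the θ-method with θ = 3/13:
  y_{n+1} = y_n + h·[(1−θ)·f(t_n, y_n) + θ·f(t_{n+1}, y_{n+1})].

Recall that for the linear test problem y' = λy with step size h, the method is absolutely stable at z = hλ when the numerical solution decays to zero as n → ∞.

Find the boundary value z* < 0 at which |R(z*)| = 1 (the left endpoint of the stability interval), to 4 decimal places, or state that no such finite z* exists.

z* = -3.7143.

On y'=λy, z=hλ:
  y_{n+1} = y_n + z·[10/13·y_n + 3/13·y_{n+1}] ⇒ (1 − 3/13z)y_{n+1} = (1 + 10/13z)y_n
  ⇒ R(z) = (1 + 10/13z)/(1 − 3/13z).

Solve |R(x)|<1 on ℝ⁻.
x=-0.85: |R|=0.2894
R=−1: 1+10/13x = −1+3/13x ⇒ -7/13x=2 ⇒ x=2/(-7/13)=-3.7143
Confirm numerically:
  x=-3.643: |R|=0.97915 <1
  x=-3.370: |R|=0.89572 <1
  x=-2.718: |R|=0.67032 <1
  x=-1.846: |R|=0.29453 <1
  x=-4.225: |R|=1.13924 >1
  x=-4.093: |R|=1.10487 >1
  x=-3.789: |R|=1.02146 >1
So |R|<1 on (-3.7143, 0).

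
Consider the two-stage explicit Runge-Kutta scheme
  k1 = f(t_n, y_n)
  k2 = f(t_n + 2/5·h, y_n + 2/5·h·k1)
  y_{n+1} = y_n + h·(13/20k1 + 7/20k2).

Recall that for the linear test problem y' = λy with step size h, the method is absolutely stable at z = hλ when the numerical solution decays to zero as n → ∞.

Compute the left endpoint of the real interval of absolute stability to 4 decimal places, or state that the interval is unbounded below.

On y'=λy, z=hλ:
  k1=λy_n ⇒ h·k1=z·y_n;  k2=λ(1+2/5z)y_n ⇒ h·k2=z(1+2/5z)y_n
  y_{n+1}/y_n = 1 + 13/20z + 7/20z(1+2/5z) = 1 + z + 7/50z²
  R(z) = 1 + z + 7/50z².

Need |R(x)|<1, x<0.
x=-0.9: |R|=0.2134
R=1: x+7/50x²=0 ⇒ x=−50/7=-7.1429; min R=1−1/(4·7/50)=-0.7857>−1
Confirm numerically:
  x=-5.530: |R|=0.24867 <1
  x=-5.217: |R|=0.40661 <1
  x=-3.238: |R|=0.77015 <1
  x=-7.533: |R|=1.41145 >1
  x=-7.426: |R|=1.29437 >1
  x=-7.283: |R|=1.14289 >1
So |R|<1 on (-7.1429, 0).

z* = -7.1429.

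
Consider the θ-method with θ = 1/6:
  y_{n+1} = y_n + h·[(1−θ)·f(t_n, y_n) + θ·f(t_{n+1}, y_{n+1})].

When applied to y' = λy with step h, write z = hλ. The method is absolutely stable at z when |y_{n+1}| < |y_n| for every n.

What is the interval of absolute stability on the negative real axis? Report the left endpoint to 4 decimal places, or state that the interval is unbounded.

With y'=λy (z=hλ):
  y_{n+1} = y_n + z·[5/6·y_n + 1/6·y_{n+1}] ⇒ (1 − 1/6z)y_{n+1} = (1 + 5/6z)y_n
  Hence R(z) = (1 + 5/6z)/(1 − 1/6z).

Boundary: |R(x)|=1, x<0.
x=-0.82: |R|=0.2786
R=−1: 1+5/6x = −1+1/6x ⇒ -2/3x=2 ⇒ x=2/(-2/3)=-3.0000
Confirm numerically:
  x=-2.027: |R|=0.51514 <1
  x=-1.889: |R|=0.43668 <1
  x=-1.275: |R|=0.05155 <1
  x=-1.252: |R|=0.03585 <1
  x=-3.478: |R|=1.20173 >1
  x=-3.452: |R|=1.19128 >1
So |R|<1 on (-3.0000, 0).

(-3.0000, 0).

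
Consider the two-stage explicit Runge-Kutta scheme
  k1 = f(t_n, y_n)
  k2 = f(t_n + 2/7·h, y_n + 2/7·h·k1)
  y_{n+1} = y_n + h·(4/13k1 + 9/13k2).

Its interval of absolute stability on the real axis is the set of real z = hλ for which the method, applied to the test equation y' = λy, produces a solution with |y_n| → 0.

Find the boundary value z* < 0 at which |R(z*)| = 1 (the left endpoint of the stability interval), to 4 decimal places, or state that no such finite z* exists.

Set f=λy, z=hλ:
  k1=λy_n ⇒ h·k1=z·y_n;  k2=λ(1+2/7z)y_n ⇒ h·k2=z(1+2/7z)y_n
  y_{n+1}/y_n = 1 + 4/13z + 9/13z(1+2/7z) = 1 + z + 18/91z²
  R(z) = 1 + z + 18/91z².

Find x<0 with |R(x)|<1.
x=-1.44: |R|=0.0298
R=1: x+18/91x²=0 ⇒ x=−91/18=-5.0556; min R=1−1/(4·18/91)=-0.2639>−1
Confirm numerically:
  x=-4.561: |R|=0.55382 <1
  x=-3.258: |R|=0.15842 <1
  x=-3.222: |R|=0.16856 <1
  x=-5.591: |R|=1.59215 >1
  x=-5.470: |R|=1.44842 >1
  x=-5.181: |R|=1.12856 >1
Interval (-5.0556, 0).

left endpoint -5.0556.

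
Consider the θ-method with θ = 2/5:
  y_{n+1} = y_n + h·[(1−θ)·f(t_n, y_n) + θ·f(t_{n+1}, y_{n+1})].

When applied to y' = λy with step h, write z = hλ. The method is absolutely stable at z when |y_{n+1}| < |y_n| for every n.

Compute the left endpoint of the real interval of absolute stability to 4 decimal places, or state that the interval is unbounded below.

With y'=λy (z=hλ):
  y_{n+1} = y_n + z·[3/5·y_n + 2/5·y_{n+1}] ⇒ (1 − 2/5z)y_{n+1} = (1 + 3/5z)y_n
  Hence R(z) = (1 + 3/5z)/(1 − 2/5z).

Find x<0 with |R(x)|<1.
x=-0.36: |R|=0.6853
R=−1: 1+3/5x = −1+2/5x ⇒ -1/5x=2 ⇒ x=2/(-1/5)=-10.0000
Confirm numerically:
  x=-9.081: |R|=0.96032 <1
  x=-6.726: |R|=0.82257 <1
  x=-6.290: |R|=0.78896 <1
  x=-6.193: |R|=0.78103 <1
  x=-10.387: |R|=1.01502 >1
  x=-10.360: |R|=1.01400 >1
  x=-10.029: |R|=1.00116 >1
So |R|<1 on (-10.0000, 0).

z* = -10.0000.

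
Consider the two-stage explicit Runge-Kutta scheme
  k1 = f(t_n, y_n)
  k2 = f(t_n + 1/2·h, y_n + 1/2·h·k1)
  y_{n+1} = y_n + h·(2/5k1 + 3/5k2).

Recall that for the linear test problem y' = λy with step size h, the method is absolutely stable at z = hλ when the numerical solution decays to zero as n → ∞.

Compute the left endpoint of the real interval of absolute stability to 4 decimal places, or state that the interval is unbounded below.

z* = -3.3333.

With y'=λy (z=hλ):
  k1=λy_n ⇒ h·k1=z·y_n;  k2=λ(1+1/2z)y_n ⇒ h·k2=z(1+1/2z)y_n
  y_{n+1}/y_n = 1 + 2/5z + 3/5z(1+1/2z) = 1 + z + 3/10z²
  so R(z) = 1 + z + 3/10z².

Find x<0 with |R(x)|<1.
x=-0.84: |R|=0.3717
R=1: x+3/10x²=0 ⇒ x=−10/3=-3.3333; min R=1−1/(4·3/10)=0.1667>−1
Confirm numerically:
  x=-3.104: |R|=0.78644 <1
  x=-2.710: |R|=0.49323 <1
  x=-1.784: |R|=0.17080 <1
  x=-3.838: |R|=1.58107 >1
  x=-3.833: |R|=1.57457 >1
  x=-3.812: |R|=1.54740 >1
Stable set (-3.3333, 0).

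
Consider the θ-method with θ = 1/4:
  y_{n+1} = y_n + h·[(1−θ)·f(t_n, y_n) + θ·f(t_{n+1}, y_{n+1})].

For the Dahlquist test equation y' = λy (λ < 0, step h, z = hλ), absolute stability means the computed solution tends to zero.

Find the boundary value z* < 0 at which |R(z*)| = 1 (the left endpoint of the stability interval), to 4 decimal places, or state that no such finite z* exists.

Test eqn y'=λy, z=hλ:
  y_{n+1} = y_n + z·[3/4·y_n + 1/4·y_{n+1}] ⇒ (1 − 1/4z)y_{n+1} = (1 + 3/4z)y_n
  R(z) = (1 + 3/4z)/(1 − 1/4z).

Solve |R(x)|<1 on ℝ⁻.
x=-1.32: |R|=0.0075
R=−1: 1+3/4x = −1+1/4x ⇒ -1/2x=2 ⇒ x=2/(-1/2)=-4.0000
Confirm numerically:
  x=-2.000: |R|=0.33333 <1
  x=-1.818: |R|=0.24991 <1
  x=-1.759: |R|=0.22174 <1
  x=-4.528: |R|=1.12383 >1
  x=-4.162: |R|=1.03970 >1
So |R|<1 on (-4.0000, 0).

left endpoint -4.0000.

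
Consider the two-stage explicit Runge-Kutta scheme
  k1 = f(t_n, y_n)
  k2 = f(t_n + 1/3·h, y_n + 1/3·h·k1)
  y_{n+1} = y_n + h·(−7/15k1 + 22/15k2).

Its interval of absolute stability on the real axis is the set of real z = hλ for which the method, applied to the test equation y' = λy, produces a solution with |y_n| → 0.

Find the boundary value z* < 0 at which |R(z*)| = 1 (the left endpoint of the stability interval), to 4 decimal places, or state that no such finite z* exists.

left endpoint -2.0455.

Test eqn y'=λy, z=hλ:
  k1=λy_n ⇒ h·k1=z·y_n;  k2=λ(1+1/3z)y_n ⇒ h·k2=z(1+1/3z)y_n
  y_{n+1}/y_n = 1 − 7/15z + 22/15z(1+1/3z) = 1 + z + 22/45z²
  so R(z) = 1 + z + 22/45z².

Find x<0 with |R(x)|<1.
x=-0.89: |R|=0.4972
R=1: x+22/45x²=0 ⇒ x=−45/22=-2.0455; min R=1−1/(4·22/45)=0.4886>−1
Confirm numerically:
  x=-1.970: |R|=0.92733 <1
  x=-1.753: |R|=0.74936 <1
  x=-1.338: |R|=0.53723 <1
  x=-1.236: |R|=0.51087 <1
  x=-2.466: |R|=1.50701 >1
  x=-2.441: |R|=1.47204 >1
  x=-2.198: |R|=1.16392 >1
Interval (-2.0455, 0).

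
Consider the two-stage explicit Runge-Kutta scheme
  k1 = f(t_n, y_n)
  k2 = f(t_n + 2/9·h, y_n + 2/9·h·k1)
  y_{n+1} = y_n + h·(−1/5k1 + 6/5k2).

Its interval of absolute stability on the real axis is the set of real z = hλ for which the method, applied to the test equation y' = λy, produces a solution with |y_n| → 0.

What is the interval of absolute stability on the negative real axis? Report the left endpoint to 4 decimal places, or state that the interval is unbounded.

z∈(-3.7500,0).

With y'=λy (z=hλ):
  k1=λy_n ⇒ h·k1=z·y_n;  k2=λ(1+2/9z)y_n ⇒ h·k2=z(1+2/9z)y_n
  y_{n+1}/y_n = 1 − 1/5z + 6/5z(1+2/9z) = 1 + z + 4/15z²
  R(z) = 1 + z + 4/15z².

Boundary: |R(x)|=1, x<0.
x=-0.39: |R|=0.6506
R=1: x+4/15x²=0 ⇒ x=−15/4=-3.7500; min R=1−1/(4·4/15)=0.0625>−1
Confirm numerically:
  x=-3.244: |R|=0.56228 <1
  x=-2.120: |R|=0.07851 <1
  x=-1.504: |R|=0.09920 <1
  x=-4.235: |R|=1.54773 >1
  x=-3.917: |R|=1.17444 >1
Interval (-3.7500, 0).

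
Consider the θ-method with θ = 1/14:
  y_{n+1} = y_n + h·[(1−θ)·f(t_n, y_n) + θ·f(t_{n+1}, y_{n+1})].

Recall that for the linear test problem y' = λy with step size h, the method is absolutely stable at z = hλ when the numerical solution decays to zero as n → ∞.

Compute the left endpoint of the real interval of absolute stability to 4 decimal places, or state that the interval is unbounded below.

Test eqn y'=λy, z=hλ:
  y_{n+1} = y_n + z·[13/14·y_n + 1/14·y_{n+1}] ⇒ (1 − 1/14z)y_{n+1} = (1 + 13/14z)y_n
  ⇒ R(z) = (1 + 13/14z)/(1 − 1/14z).

Find x<0 with |R(x)|<1.
x=-0.35: |R|=0.6585
R=−1: 1+13/14x = −1+1/14x ⇒ -6/7x=2 ⇒ x=2/(-6/7)=-2.3333
Confirm numerically:
  x=-2.245: |R|=0.93475 <1
  x=-1.916: |R|=0.68535 <1
  x=-1.848: |R|=0.63251 <1
  x=-1.720: |R|=0.53181 <1
  x=-2.783: |R|=1.32152 >1
  x=-2.363: |R|=1.02176 >1
Interval (-2.3333, 0).

z* = -2.3333.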